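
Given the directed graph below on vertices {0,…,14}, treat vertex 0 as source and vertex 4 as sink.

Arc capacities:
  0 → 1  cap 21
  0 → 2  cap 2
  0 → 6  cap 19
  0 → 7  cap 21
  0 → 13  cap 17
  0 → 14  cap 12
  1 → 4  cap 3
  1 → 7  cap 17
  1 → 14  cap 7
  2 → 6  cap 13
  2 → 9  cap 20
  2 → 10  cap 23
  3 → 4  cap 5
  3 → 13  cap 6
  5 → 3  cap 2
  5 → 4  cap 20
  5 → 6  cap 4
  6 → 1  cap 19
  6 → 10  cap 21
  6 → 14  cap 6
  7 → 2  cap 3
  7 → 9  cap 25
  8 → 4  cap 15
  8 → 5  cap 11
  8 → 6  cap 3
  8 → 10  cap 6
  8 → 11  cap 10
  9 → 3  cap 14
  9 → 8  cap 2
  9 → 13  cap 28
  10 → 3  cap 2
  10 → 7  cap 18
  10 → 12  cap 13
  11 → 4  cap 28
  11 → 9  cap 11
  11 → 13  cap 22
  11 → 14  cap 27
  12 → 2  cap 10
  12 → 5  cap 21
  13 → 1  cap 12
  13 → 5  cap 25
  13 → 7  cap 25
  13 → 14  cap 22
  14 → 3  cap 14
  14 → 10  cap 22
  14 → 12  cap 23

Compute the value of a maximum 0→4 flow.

Maximum flow value: 30

augment #1: 0→1→4 bottleneck 3, total now 3
augment #2: 0→13→5→4 bottleneck 17, total now 20
augment #3: 0→14→3→4 bottleneck 5, total now 25
augment #4: 0→2→9→8→4 bottleneck 2, total now 27
augment #5: 0→14→12→5→4 bottleneck 3, total now 30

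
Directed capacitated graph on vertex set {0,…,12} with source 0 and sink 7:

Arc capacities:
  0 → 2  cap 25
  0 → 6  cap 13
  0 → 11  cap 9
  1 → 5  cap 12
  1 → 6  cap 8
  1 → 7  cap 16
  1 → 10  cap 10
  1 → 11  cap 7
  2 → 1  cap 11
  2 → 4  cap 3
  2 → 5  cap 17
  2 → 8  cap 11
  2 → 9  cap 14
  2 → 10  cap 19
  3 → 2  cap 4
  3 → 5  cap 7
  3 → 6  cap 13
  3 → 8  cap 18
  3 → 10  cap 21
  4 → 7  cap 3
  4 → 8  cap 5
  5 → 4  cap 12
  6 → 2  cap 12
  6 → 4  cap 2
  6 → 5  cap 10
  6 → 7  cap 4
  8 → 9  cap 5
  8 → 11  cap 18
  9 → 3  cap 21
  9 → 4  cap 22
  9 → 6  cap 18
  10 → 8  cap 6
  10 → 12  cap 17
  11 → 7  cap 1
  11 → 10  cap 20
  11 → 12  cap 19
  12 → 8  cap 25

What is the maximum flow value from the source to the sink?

augment #1: 0→6→7 bottleneck 4, total now 4
augment #2: 0→11→7 bottleneck 1, total now 5
augment #3: 0→2→1→7 bottleneck 11, total now 16
augment #4: 0→2→4→7 bottleneck 3, total now 19

Maximum flow value: 19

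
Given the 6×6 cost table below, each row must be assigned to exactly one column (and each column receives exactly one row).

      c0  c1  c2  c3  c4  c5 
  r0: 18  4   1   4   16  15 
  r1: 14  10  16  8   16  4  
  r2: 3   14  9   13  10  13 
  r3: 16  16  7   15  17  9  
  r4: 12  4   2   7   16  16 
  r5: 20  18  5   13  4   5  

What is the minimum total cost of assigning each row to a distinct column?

optimal assignment: row0→col3 (cost 4), row1→col5 (cost 4), row2→col0 (cost 3), row3→col2 (cost 7), row4→col1 (cost 4), row5→col4 (cost 4)
total = 4 + 4 + 3 + 7 + 4 + 4 = 26

Minimum assignment cost: 26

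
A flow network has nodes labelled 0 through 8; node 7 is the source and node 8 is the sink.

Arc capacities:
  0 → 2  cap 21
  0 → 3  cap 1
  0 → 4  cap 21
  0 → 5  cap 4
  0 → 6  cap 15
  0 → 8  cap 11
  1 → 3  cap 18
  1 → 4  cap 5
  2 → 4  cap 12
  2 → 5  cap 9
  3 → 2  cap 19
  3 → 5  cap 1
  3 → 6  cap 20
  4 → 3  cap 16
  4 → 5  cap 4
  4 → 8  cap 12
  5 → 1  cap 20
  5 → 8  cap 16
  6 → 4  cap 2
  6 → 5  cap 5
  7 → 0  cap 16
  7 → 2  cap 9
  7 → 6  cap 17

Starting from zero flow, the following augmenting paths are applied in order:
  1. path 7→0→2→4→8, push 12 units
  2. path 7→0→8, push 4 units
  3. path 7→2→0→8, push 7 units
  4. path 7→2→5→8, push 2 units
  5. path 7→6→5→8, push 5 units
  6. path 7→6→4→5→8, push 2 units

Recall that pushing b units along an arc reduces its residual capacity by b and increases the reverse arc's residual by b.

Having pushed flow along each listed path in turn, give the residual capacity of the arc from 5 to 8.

Residual capacity of (5,8): 7

after path 1 (7→0→2→4→8, push 12): res(5,8)=16
after path 2 (7→0→8, push 4): res(5,8)=16
after path 3 (7→2→0→8, push 7): res(5,8)=16
after path 4 (7→2→5→8, push 2): res(5,8)=14
after path 5 (7→6→5→8, push 5): res(5,8)=9
after path 6 (7→6→4→5→8, push 2): res(5,8)=7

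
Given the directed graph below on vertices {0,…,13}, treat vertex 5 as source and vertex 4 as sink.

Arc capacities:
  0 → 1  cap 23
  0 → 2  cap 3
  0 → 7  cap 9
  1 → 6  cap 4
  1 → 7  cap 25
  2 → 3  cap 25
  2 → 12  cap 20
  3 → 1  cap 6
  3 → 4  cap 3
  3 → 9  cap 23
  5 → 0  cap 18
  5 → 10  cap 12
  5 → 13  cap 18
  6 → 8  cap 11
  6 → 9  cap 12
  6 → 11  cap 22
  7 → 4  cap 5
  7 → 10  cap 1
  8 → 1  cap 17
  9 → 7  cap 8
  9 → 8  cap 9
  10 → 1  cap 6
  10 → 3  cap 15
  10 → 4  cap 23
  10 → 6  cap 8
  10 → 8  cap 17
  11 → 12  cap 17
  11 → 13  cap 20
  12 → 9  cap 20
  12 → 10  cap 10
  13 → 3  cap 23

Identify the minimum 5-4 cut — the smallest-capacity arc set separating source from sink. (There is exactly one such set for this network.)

augment #1: 5→10→4 push 12
augment #2: 5→0→7→4 push 5
augment #3: 5→13→3→4 push 3
augment #4: 5→0→7→10→4 push 1
augment #5: 5→0→2→12→10→4 push 3
augment #6: 5→0→1→6→11→12→10→4 push 4
max flow = 28; residual-reachable set from 5 gives S-side
cut edges (S→T): {(0,2), (1,6), (3,4), (5,10), (7,4), (7,10)} total cap 28

Min-cut arcs: {(0,2), (1,6), (3,4), (5,10), (7,4), (7,10)} (total capacity 28)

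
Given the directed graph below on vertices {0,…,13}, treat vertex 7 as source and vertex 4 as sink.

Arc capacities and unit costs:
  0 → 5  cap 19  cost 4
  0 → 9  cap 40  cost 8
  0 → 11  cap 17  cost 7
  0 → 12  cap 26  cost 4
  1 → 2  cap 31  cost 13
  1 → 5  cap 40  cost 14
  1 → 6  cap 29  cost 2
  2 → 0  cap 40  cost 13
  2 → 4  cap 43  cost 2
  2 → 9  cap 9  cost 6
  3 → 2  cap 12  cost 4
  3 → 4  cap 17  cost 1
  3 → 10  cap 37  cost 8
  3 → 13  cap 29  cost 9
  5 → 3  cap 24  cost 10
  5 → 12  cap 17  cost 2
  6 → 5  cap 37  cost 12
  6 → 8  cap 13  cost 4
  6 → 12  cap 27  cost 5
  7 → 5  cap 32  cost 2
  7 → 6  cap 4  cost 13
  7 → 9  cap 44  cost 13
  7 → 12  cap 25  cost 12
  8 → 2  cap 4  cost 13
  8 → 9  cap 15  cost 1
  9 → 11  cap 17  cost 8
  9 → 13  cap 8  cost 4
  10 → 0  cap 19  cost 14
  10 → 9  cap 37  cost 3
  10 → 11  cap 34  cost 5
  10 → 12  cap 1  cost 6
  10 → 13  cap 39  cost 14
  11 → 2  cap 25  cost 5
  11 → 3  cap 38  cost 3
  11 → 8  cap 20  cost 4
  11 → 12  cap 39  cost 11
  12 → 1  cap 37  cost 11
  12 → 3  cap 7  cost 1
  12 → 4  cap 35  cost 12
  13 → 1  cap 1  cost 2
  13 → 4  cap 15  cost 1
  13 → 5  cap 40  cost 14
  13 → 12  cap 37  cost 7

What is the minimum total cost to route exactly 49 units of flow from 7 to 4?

Minimum cost for 49 units: 782

shortest-cost path #1: 7→5→12→3→4 push 7 @ unit cost 6 (adds 42)
shortest-cost path #2: 7→5→3→4 push 10 @ unit cost 13 (adds 130)
shortest-cost path #3: 7→5→12→4 push 10 @ unit cost 16 (adds 160)
shortest-cost path #4: 7→9→13→4 push 8 @ unit cost 18 (adds 144)
shortest-cost path #5: 7→5→3→2→4 push 5 @ unit cost 18 (adds 90)
shortest-cost path #6: 7→12→4 push 9 @ unit cost 24 (adds 216)
total cost = 782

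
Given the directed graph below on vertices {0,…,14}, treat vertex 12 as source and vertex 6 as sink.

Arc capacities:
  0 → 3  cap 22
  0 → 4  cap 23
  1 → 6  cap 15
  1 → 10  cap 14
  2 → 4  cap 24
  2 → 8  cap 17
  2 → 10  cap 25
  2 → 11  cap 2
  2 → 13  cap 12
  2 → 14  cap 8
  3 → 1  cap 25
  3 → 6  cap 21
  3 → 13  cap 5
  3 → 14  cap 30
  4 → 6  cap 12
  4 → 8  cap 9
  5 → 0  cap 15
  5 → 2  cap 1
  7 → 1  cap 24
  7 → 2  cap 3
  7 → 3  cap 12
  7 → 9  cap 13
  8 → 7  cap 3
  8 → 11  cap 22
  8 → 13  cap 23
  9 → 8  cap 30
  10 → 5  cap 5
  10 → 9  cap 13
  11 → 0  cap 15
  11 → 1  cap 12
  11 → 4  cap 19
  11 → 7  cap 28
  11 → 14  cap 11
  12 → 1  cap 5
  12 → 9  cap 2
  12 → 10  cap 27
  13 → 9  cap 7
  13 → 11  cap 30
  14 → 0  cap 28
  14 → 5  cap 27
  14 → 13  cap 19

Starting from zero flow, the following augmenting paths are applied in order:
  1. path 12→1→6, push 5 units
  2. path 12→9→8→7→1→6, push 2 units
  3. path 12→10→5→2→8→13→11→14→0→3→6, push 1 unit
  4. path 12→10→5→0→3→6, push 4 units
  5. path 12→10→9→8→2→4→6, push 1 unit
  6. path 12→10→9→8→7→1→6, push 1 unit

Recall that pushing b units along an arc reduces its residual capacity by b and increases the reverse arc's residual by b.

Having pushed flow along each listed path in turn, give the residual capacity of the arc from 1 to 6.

Residual capacity of (1,6): 7

after path 1 (12→1→6, push 5): res(1,6)=10
after path 2 (12→9→8→7→1→6, push 2): res(1,6)=8
after path 3 (12→10→5→2→8→13→11→14→0→3→6, push 1): res(1,6)=8
after path 4 (12→10→5→0→3→6, push 4): res(1,6)=8
after path 5 (12→10→9→8→2→4→6, push 1): res(1,6)=8
after path 6 (12→10→9→8→7→1→6, push 1): res(1,6)=7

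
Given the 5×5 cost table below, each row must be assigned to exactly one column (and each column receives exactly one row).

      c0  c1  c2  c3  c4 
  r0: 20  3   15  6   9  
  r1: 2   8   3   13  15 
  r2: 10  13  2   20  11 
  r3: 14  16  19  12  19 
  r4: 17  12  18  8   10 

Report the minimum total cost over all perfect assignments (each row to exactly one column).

Minimum assignment cost: 29

optimal assignment: row0→col1 (cost 3), row1→col0 (cost 2), row2→col2 (cost 2), row3→col3 (cost 12), row4→col4 (cost 10)
total = 3 + 2 + 2 + 12 + 10 = 29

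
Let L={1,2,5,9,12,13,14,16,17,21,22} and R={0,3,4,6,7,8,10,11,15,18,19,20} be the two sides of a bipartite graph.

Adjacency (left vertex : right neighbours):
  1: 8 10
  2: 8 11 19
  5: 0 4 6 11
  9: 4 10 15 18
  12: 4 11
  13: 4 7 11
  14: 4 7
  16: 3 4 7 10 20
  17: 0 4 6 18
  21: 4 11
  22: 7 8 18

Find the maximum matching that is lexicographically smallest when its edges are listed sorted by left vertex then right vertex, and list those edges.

|M| = 10 (so the lex-smallest maximum matching has 10 edges)
process left vertices in ascending order; for each, take the smallest-labelled available neighbour that still permits 10 edges overall, or leave it unmatched if none does
lex-smallest matching: {1-8, 2-19, 5-0, 9-10, 12-4, 13-7, 16-3, 17-6, 21-11, 22-18}

Lex-smallest maximum matching: {(1,8), (2,19), (5,0), (9,10), (12,4), (13,7), (16,3), (17,6), (21,11), (22,18)}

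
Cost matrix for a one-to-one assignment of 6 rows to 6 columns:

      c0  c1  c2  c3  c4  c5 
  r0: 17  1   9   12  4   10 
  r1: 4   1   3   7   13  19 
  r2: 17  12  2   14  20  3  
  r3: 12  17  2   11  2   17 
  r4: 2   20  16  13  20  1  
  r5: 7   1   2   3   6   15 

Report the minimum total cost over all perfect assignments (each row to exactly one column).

Minimum assignment cost: 13

optimal assignment: row0→col1 (cost 1), row1→col0 (cost 4), row2→col2 (cost 2), row3→col4 (cost 2), row4→col5 (cost 1), row5→col3 (cost 3)
total = 1 + 4 + 2 + 2 + 1 + 3 = 13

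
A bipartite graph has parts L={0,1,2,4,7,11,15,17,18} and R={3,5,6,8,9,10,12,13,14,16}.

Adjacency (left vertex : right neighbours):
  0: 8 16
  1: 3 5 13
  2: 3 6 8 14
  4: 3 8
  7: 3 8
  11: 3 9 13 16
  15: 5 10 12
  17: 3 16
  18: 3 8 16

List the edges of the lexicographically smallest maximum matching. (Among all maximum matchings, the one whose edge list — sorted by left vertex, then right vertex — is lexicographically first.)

Lex-smallest maximum matching: {(0,8), (1,5), (2,6), (4,3), (11,9), (15,10), (17,16)}

|M| = 7 (so the lex-smallest maximum matching has 7 edges)
process left vertices in ascending order; for each, take the smallest-labelled available neighbour that still permits 7 edges overall, or leave it unmatched if none does
lex-smallest matching: {0-8, 1-5, 2-6, 4-3, 11-9, 15-10, 17-16}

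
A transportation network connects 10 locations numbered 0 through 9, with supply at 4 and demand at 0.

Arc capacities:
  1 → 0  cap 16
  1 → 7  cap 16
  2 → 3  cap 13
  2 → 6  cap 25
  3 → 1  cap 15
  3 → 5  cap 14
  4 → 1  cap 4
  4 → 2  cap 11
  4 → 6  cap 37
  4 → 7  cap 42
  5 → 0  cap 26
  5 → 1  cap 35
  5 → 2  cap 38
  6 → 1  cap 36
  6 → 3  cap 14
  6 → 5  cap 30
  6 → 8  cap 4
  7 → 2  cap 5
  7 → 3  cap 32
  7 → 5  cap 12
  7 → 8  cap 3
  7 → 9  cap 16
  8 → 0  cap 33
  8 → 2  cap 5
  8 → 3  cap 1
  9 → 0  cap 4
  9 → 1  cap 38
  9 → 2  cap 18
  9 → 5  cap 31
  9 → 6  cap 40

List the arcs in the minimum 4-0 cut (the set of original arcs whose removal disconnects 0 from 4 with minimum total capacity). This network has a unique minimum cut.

augment #1: 4→1→0 push 4
augment #2: 4→6→1→0 push 12
augment #3: 4→6→5→0 push 25
augment #4: 4→7→5→0 push 1
augment #5: 4→7→8→0 push 3
augment #6: 4→7→9→0 push 4
augment #7: 4→2→6→8→0 push 4
max flow = 53; residual-reachable set from 4 gives S-side
cut edges (S→T): {(1,0), (5,0), (6,8), (7,8), (9,0)} total cap 53

Min-cut arcs: {(1,0), (5,0), (6,8), (7,8), (9,0)} (total capacity 53)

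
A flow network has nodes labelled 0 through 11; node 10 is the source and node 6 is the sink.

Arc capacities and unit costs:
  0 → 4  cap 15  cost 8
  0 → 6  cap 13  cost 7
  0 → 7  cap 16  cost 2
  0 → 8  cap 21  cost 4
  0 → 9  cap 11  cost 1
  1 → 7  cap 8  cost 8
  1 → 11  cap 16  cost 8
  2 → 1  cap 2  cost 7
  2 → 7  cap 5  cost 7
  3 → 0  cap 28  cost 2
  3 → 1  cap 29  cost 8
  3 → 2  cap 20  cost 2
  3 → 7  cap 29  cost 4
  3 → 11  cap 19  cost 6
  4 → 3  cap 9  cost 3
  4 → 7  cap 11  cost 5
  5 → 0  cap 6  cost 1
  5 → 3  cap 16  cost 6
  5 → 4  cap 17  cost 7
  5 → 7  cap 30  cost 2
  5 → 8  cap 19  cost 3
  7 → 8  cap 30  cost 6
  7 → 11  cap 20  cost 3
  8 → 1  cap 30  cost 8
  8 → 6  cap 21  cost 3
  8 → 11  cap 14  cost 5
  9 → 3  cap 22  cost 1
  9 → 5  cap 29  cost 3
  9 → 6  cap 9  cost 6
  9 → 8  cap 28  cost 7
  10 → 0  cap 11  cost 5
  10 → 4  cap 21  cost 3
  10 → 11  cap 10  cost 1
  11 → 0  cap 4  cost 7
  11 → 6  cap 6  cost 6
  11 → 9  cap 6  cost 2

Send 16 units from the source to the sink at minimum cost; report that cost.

shortest-cost path #1: 10→11→6 push 6 @ unit cost 7 (adds 42)
shortest-cost path #2: 10→11→9→6 push 4 @ unit cost 9 (adds 36)
shortest-cost path #3: 10→0→6 push 6 @ unit cost 12 (adds 72)
total cost = 150

Minimum cost for 16 units: 150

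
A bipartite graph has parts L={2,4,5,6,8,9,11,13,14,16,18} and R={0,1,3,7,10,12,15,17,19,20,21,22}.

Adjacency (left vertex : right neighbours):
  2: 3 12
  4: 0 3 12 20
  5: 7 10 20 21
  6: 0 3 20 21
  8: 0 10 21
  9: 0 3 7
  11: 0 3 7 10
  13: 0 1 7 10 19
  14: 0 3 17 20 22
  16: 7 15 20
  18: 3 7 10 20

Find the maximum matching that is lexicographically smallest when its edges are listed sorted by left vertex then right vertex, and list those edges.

|M| = 10 (so the lex-smallest maximum matching has 10 edges)
process left vertices in ascending order; for each, take the smallest-labelled available neighbour that still permits 10 edges overall, or leave it unmatched if none does
lex-smallest matching: {2-3, 4-12, 5-7, 6-0, 8-21, 11-10, 13-1, 14-17, 16-15, 18-20}

Lex-smallest maximum matching: {(2,3), (4,12), (5,7), (6,0), (8,21), (11,10), (13,1), (14,17), (16,15), (18,20)}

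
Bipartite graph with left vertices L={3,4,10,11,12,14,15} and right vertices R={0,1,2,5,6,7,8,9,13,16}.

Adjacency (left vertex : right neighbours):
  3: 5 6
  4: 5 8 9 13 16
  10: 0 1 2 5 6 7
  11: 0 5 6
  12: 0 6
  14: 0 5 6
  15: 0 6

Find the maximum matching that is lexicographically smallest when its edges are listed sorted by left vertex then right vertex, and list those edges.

|M| = 5 (so the lex-smallest maximum matching has 5 edges)
process left vertices in ascending order; for each, take the smallest-labelled available neighbour that still permits 5 edges overall, or leave it unmatched if none does
lex-smallest matching: {3-5, 4-8, 10-1, 11-0, 12-6}

Lex-smallest maximum matching: {(3,5), (4,8), (10,1), (11,0), (12,6)}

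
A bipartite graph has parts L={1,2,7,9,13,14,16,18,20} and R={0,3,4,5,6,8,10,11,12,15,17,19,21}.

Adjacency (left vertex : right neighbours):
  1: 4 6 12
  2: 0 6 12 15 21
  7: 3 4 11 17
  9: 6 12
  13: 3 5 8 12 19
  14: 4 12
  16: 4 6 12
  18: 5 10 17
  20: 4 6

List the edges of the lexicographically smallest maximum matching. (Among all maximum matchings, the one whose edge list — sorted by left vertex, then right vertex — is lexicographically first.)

|M| = 7 (so the lex-smallest maximum matching has 7 edges)
process left vertices in ascending order; for each, take the smallest-labelled available neighbour that still permits 7 edges overall, or leave it unmatched if none does
lex-smallest matching: {1-4, 2-0, 7-3, 9-6, 13-5, 14-12, 18-10}

Lex-smallest maximum matching: {(1,4), (2,0), (7,3), (9,6), (13,5), (14,12), (18,10)}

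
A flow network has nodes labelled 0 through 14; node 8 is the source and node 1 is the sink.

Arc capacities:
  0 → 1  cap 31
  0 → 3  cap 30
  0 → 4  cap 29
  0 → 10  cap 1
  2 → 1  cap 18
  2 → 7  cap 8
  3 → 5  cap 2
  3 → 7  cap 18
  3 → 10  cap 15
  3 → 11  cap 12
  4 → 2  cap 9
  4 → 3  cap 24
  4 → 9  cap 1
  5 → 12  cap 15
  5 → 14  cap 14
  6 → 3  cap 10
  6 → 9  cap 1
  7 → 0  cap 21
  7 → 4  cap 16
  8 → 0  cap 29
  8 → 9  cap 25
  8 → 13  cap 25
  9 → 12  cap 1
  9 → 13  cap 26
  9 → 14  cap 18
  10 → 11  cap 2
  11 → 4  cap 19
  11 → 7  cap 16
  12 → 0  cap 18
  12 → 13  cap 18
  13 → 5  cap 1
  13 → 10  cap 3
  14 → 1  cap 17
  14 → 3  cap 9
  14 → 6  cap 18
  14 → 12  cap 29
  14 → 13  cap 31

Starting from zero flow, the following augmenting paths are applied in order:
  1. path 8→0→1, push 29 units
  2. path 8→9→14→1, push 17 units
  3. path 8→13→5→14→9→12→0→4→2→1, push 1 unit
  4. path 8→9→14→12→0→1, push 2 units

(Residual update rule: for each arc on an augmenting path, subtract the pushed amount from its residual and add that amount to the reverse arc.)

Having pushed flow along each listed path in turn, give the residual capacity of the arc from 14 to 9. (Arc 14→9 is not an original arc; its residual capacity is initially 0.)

Residual capacity of (14,9): 18

after path 1 (8→0→1, push 29): res(14,9)=0
after path 2 (8→9→14→1, push 17): res(14,9)=17
after path 3 (8→13→5→14→9→12→0→4→2→1, push 1): res(14,9)=16
after path 4 (8→9→14→12→0→1, push 2): res(14,9)=18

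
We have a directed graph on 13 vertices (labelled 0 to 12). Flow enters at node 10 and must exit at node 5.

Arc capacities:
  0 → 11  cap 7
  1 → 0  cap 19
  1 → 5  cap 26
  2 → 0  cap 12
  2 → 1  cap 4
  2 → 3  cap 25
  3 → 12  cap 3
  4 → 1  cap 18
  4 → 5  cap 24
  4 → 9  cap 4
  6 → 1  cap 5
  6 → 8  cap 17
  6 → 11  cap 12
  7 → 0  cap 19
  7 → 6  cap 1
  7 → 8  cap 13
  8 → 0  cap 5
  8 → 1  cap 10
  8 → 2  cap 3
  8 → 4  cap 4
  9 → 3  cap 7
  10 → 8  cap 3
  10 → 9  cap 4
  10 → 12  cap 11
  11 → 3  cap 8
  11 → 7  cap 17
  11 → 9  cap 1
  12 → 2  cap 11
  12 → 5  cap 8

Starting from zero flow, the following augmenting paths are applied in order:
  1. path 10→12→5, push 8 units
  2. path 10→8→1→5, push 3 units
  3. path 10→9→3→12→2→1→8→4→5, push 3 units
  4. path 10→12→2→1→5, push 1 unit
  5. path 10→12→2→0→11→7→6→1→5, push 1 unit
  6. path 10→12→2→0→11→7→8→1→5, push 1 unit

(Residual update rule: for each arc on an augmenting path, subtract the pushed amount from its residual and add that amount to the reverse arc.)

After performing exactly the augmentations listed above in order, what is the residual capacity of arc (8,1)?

after path 1 (10→12→5, push 8): res(8,1)=10
after path 2 (10→8→1→5, push 3): res(8,1)=7
after path 3 (10→9→3→12→2→1→8→4→5, push 3): res(8,1)=10
after path 4 (10→12→2→1→5, push 1): res(8,1)=10
after path 5 (10→12→2→0→11→7→6→1→5, push 1): res(8,1)=10
after path 6 (10→12→2→0→11→7→8→1→5, push 1): res(8,1)=9

Residual capacity of (8,1): 9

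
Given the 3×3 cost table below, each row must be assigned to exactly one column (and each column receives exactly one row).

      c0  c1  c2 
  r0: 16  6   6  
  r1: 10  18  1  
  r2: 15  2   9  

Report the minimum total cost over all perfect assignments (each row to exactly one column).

optimal assignment: row0→col2 (cost 6), row1→col0 (cost 10), row2→col1 (cost 2)
total = 6 + 10 + 2 = 18

Minimum assignment cost: 18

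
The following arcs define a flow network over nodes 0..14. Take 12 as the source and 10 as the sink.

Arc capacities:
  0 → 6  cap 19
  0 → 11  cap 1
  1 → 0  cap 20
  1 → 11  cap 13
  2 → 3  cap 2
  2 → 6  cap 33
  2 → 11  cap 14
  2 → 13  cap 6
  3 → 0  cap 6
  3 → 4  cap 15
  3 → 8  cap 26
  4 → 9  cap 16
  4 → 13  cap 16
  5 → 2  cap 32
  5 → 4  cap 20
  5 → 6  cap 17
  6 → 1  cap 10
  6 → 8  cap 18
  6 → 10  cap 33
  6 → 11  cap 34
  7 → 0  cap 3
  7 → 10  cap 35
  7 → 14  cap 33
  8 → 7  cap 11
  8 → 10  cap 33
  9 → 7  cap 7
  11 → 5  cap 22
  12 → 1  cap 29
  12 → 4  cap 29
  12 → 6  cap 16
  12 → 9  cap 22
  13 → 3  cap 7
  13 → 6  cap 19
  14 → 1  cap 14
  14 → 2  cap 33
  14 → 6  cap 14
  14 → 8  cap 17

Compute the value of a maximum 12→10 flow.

augment #1: 12→6→10 bottleneck 16, total now 16
augment #2: 12→9→7→10 bottleneck 7, total now 23
augment #3: 12→1→0→6→10 bottleneck 17, total now 40
augment #4: 12→1→0→6→8→10 bottleneck 2, total now 42
augment #5: 12→4→13→3→8→10 bottleneck 7, total now 49
augment #6: 12→4→13→6→8→10 bottleneck 9, total now 58
augment #7: 12→1→11→5→6→8→10 bottleneck 7, total now 65
augment #8: 12→1→11→5→2→3→8→10 bottleneck 2, total now 67

Maximum flow value: 67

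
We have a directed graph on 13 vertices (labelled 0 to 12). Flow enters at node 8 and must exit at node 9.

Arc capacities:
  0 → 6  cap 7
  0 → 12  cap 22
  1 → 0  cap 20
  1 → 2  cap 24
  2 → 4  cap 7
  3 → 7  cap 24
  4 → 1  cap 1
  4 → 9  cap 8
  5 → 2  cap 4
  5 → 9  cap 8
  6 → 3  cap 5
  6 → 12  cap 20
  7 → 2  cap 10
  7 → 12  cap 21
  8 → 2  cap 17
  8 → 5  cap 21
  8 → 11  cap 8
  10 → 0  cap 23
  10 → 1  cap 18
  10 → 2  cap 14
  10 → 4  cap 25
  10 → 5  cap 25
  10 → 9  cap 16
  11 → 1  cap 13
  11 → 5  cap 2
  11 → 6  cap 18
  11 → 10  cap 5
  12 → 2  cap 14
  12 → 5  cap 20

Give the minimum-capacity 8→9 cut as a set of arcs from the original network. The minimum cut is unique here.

augment #1: 8→5→9 push 8
augment #2: 8→2→4→9 push 7
augment #3: 8→11→10→9 push 5
max flow = 20; residual-reachable set from 8 gives S-side
cut edges (S→T): {(2,4), (5,9), (11,10)} total cap 20

Min-cut arcs: {(2,4), (5,9), (11,10)} (total capacity 20)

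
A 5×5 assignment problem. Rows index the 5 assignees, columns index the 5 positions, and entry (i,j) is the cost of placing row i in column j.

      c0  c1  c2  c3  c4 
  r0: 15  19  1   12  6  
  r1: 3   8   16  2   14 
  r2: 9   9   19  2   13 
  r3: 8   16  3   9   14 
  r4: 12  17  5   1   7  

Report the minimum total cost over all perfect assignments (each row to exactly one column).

optimal assignment: row0→col4 (cost 6), row1→col0 (cost 3), row2→col1 (cost 9), row3→col2 (cost 3), row4→col3 (cost 1)
total = 6 + 3 + 9 + 3 + 1 = 22

Minimum assignment cost: 22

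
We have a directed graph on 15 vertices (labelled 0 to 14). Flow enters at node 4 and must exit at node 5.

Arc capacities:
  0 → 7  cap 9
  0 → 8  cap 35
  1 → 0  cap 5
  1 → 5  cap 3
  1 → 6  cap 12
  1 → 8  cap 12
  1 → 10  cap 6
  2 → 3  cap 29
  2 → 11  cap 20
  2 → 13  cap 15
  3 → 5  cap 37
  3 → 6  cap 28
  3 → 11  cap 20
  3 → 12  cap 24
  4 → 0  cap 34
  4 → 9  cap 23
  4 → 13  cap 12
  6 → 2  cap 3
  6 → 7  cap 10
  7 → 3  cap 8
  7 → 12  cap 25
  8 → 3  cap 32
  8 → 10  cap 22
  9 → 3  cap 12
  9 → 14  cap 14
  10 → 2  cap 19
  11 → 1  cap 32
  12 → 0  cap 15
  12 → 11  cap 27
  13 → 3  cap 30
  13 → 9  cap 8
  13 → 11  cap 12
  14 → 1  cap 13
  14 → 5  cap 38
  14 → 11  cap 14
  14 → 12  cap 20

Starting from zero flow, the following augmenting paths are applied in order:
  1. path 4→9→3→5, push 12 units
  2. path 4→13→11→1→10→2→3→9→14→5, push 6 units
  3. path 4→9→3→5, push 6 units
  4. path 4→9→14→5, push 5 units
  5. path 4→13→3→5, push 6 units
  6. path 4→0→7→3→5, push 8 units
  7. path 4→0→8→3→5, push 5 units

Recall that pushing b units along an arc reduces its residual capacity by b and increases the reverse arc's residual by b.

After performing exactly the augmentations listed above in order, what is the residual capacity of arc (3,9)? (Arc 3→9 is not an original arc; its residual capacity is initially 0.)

Residual capacity of (3,9): 12

after path 1 (4→9→3→5, push 12): res(3,9)=12
after path 2 (4→13→11→1→10→2→3→9→14→5, push 6): res(3,9)=6
after path 3 (4→9→3→5, push 6): res(3,9)=12
after path 4 (4→9→14→5, push 5): res(3,9)=12
after path 5 (4→13→3→5, push 6): res(3,9)=12
after path 6 (4→0→7→3→5, push 8): res(3,9)=12
after path 7 (4→0→8→3→5, push 5): res(3,9)=12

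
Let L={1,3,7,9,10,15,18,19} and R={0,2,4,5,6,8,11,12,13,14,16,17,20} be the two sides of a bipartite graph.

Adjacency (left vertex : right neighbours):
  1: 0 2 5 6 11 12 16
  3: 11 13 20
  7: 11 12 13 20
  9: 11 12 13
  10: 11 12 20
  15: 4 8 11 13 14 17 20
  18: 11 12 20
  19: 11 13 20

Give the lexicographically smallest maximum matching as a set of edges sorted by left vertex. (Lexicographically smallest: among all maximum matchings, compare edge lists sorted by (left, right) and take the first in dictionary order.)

|M| = 6 (so the lex-smallest maximum matching has 6 edges)
process left vertices in ascending order; for each, take the smallest-labelled available neighbour that still permits 6 edges overall, or leave it unmatched if none does
lex-smallest matching: {1-0, 3-11, 7-12, 9-13, 10-20, 15-4}

Lex-smallest maximum matching: {(1,0), (3,11), (7,12), (9,13), (10,20), (15,4)}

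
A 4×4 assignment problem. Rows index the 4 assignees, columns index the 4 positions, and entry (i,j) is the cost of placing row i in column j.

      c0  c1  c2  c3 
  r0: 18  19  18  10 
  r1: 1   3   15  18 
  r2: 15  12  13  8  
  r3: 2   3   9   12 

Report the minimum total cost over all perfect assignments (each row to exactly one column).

optimal assignment: row0→col3 (cost 10), row1→col0 (cost 1), row2→col2 (cost 13), row3→col1 (cost 3)
total = 10 + 1 + 13 + 3 = 27

Minimum assignment cost: 27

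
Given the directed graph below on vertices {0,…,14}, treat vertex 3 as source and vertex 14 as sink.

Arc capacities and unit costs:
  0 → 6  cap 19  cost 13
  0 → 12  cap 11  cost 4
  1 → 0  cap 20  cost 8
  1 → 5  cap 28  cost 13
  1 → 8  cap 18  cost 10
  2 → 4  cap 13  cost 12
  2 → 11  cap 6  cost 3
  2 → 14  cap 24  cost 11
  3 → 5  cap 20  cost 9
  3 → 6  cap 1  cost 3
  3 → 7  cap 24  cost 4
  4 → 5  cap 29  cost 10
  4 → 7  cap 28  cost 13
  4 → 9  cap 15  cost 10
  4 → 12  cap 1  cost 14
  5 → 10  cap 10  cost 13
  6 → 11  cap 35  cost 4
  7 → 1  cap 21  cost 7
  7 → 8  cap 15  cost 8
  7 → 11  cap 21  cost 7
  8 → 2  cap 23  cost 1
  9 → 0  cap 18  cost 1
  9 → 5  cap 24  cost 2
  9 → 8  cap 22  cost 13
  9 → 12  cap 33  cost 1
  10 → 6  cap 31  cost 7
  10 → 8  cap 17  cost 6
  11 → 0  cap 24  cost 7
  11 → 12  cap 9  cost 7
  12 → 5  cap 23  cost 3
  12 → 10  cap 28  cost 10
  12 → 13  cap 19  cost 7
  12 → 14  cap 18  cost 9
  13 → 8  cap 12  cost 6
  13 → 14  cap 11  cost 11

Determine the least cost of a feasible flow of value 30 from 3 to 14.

Minimum cost for 30 units: 830

shortest-cost path #1: 3→6→11→12→14 push 1 @ unit cost 23 (adds 23)
shortest-cost path #2: 3→7→8→2→14 push 15 @ unit cost 24 (adds 360)
shortest-cost path #3: 3→7→11→12→14 push 8 @ unit cost 27 (adds 216)
shortest-cost path #4: 3→7→11→0→12→14 push 1 @ unit cost 31 (adds 31)
shortest-cost path #5: 3→5→10→8→2→14 push 5 @ unit cost 40 (adds 200)
total cost = 830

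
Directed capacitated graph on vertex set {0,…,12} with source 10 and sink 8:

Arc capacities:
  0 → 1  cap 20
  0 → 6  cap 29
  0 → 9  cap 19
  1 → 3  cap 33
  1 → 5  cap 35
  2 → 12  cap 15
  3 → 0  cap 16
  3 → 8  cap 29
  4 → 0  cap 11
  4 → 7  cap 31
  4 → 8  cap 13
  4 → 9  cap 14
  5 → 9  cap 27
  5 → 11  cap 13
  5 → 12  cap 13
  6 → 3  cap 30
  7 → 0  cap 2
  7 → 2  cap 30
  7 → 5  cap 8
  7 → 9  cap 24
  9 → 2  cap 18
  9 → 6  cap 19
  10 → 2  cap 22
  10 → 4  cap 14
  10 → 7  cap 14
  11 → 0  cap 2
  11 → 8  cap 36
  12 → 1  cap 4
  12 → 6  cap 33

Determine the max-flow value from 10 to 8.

augment #1: 10→4→8 bottleneck 13, total now 13
augment #2: 10→7→5→11→8 bottleneck 8, total now 21
augment #3: 10→2→12→1→3→8 bottleneck 4, total now 25
augment #4: 10→2→12→6→3→8 bottleneck 11, total now 36
augment #5: 10→4→0→1→3→8 bottleneck 1, total now 37
augment #6: 10→7→0→1→3→8 bottleneck 2, total now 39
augment #7: 10→7→9→6→3→8 bottleneck 4, total now 43

Maximum flow value: 43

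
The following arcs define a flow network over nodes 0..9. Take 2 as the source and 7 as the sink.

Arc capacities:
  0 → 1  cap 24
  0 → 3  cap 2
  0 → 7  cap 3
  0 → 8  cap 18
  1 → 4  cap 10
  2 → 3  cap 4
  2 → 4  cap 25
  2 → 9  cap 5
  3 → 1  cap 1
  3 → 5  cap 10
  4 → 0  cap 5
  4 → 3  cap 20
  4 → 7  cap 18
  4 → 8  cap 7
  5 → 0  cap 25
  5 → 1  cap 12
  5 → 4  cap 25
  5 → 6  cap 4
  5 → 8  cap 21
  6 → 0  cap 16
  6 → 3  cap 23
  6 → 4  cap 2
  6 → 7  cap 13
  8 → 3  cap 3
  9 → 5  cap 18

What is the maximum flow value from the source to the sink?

Maximum flow value: 25

augment #1: 2→4→7 bottleneck 18, total now 18
augment #2: 2→4→0→7 bottleneck 3, total now 21
augment #3: 2→3→5→6→7 bottleneck 4, total now 25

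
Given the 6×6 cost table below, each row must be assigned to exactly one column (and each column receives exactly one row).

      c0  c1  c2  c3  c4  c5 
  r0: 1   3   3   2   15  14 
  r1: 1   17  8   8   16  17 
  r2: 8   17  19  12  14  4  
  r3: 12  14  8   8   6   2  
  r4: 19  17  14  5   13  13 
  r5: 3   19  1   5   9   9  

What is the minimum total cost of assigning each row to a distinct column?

optimal assignment: row0→col1 (cost 3), row1→col0 (cost 1), row2→col5 (cost 4), row3→col4 (cost 6), row4→col3 (cost 5), row5→col2 (cost 1)
total = 3 + 1 + 4 + 6 + 5 + 1 = 20

Minimum assignment cost: 20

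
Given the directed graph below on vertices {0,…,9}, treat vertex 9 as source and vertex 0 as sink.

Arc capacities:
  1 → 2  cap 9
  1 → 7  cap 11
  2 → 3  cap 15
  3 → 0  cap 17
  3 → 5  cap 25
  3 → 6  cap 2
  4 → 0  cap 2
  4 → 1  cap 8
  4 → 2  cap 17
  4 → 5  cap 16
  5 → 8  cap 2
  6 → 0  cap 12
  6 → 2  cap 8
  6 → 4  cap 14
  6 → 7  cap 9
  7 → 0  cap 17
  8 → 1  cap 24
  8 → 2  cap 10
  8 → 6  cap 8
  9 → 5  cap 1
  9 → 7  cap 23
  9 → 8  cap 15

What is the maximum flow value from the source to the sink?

augment #1: 9→7→0 bottleneck 17, total now 17
augment #2: 9→8→6→0 bottleneck 8, total now 25
augment #3: 9→8→2→3→0 bottleneck 7, total now 32
augment #4: 9→5→8→2→3→0 bottleneck 1, total now 33

Maximum flow value: 33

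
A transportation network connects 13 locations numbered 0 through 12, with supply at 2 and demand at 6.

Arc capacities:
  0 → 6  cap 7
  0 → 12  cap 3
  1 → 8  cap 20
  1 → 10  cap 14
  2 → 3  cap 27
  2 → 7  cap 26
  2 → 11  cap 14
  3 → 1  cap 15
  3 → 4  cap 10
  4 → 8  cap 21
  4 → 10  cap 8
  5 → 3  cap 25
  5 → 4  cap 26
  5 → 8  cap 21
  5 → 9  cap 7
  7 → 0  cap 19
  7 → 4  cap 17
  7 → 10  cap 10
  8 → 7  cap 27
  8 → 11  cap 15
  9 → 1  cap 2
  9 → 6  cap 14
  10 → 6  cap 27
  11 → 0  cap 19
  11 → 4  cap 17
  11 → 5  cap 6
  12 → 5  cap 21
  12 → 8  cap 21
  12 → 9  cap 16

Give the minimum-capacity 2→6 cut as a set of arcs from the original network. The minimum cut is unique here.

augment #1: 2→7→0→6 push 7
augment #2: 2→7→10→6 push 10
augment #3: 2→3→1→10→6 push 14
augment #4: 2→3→4→10→6 push 3
augment #5: 2→11→5→9→6 push 6
augment #6: 2→7→0→12→9→6 push 3
max flow = 43; residual-reachable set from 2 gives S-side
cut edges (S→T): {(0,6), (0,12), (10,6), (11,5)} total cap 43

Min-cut arcs: {(0,6), (0,12), (10,6), (11,5)} (total capacity 43)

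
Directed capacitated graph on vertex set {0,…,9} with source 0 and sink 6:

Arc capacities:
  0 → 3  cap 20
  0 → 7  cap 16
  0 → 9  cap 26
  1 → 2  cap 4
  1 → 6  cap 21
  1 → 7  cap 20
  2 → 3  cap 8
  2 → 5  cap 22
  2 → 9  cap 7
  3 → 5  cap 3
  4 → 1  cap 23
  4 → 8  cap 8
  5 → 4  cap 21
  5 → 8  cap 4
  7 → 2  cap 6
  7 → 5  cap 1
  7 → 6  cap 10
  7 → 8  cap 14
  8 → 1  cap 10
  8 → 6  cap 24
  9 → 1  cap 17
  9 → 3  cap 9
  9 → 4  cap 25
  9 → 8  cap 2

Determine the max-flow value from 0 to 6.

Maximum flow value: 45

augment #1: 0→7→6 bottleneck 10, total now 10
augment #2: 0→7→8→6 bottleneck 6, total now 16
augment #3: 0→9→1→6 bottleneck 17, total now 33
augment #4: 0→9→8→6 bottleneck 2, total now 35
augment #5: 0→3→5→8→6 bottleneck 3, total now 38
augment #6: 0→9→4→1→6 bottleneck 4, total now 42
augment #7: 0→9→4→8→6 bottleneck 3, total now 45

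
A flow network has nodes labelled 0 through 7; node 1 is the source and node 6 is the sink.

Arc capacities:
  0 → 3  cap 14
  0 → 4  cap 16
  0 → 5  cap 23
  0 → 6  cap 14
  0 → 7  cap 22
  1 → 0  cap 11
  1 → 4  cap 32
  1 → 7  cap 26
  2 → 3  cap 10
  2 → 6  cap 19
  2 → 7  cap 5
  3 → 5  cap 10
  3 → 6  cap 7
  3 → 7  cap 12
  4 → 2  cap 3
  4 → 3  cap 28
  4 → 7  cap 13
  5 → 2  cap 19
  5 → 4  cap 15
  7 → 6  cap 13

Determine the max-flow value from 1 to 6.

augment #1: 1→0→6 bottleneck 11, total now 11
augment #2: 1→7→6 bottleneck 13, total now 24
augment #3: 1→4→2→6 bottleneck 3, total now 27
augment #4: 1→4→3→6 bottleneck 7, total now 34
augment #5: 1→4→3→5→2→6 bottleneck 10, total now 44

Maximum flow value: 44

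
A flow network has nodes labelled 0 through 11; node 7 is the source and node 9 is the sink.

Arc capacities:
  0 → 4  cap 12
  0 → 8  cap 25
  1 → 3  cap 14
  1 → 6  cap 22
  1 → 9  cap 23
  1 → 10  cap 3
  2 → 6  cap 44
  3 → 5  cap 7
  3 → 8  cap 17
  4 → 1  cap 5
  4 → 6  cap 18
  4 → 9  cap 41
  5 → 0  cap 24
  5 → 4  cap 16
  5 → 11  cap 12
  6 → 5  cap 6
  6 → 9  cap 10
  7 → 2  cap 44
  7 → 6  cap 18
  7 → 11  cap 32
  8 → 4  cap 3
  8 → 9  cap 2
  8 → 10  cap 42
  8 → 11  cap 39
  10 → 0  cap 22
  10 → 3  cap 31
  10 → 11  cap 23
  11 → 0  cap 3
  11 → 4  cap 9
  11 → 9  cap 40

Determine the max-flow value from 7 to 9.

Maximum flow value: 48

augment #1: 7→6→9 bottleneck 10, total now 10
augment #2: 7→11→9 bottleneck 32, total now 42
augment #3: 7→6→5→4→9 bottleneck 6, total now 48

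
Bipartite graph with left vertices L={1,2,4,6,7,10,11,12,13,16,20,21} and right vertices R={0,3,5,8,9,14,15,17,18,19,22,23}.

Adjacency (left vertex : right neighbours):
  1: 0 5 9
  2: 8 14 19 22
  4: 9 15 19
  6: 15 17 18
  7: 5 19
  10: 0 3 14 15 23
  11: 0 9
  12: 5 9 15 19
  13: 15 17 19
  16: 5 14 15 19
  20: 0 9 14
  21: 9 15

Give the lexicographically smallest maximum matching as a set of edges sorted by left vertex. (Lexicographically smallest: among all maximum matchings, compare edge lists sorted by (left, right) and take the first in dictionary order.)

|M| = 10 (so the lex-smallest maximum matching has 10 edges)
process left vertices in ascending order; for each, take the smallest-labelled available neighbour that still permits 10 edges overall, or leave it unmatched if none does
lex-smallest matching: {1-0, 2-8, 4-9, 6-18, 7-5, 10-3, 12-15, 13-17, 16-19, 20-14}

Lex-smallest maximum matching: {(1,0), (2,8), (4,9), (6,18), (7,5), (10,3), (12,15), (13,17), (16,19), (20,14)}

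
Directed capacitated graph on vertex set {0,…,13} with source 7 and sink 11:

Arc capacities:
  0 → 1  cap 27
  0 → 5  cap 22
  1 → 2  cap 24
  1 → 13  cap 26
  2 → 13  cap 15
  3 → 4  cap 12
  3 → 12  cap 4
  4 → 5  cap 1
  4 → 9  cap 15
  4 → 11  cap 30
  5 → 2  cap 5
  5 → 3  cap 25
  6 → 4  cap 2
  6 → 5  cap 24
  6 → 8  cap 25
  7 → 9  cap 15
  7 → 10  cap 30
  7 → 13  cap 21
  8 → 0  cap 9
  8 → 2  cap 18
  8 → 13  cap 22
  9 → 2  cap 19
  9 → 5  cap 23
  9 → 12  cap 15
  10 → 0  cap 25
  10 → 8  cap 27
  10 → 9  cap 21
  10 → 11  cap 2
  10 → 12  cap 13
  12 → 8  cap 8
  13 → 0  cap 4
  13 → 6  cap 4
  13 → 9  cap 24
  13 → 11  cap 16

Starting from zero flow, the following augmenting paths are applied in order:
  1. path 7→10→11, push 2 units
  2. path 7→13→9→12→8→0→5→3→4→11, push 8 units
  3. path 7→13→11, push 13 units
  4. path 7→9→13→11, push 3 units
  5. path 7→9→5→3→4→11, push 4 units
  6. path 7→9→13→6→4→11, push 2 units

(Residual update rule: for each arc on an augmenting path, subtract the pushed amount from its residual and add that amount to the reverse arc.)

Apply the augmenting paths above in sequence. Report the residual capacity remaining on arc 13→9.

Residual capacity of (13,9): 21

after path 1 (7→10→11, push 2): res(13,9)=24
after path 2 (7→13→9→12→8→0→5→3→4→11, push 8): res(13,9)=16
after path 3 (7→13→11, push 13): res(13,9)=16
after path 4 (7→9→13→11, push 3): res(13,9)=19
after path 5 (7→9→5→3→4→11, push 4): res(13,9)=19
after path 6 (7→9→13→6→4→11, push 2): res(13,9)=21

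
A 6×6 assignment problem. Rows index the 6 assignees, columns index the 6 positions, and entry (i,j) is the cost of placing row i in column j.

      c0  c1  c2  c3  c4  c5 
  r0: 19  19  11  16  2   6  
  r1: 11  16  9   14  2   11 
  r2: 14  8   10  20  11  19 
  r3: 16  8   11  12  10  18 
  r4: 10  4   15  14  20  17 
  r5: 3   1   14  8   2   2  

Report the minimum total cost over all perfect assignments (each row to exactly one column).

Minimum assignment cost: 37

optimal assignment: row0→col5 (cost 6), row1→col4 (cost 2), row2→col2 (cost 10), row3→col3 (cost 12), row4→col1 (cost 4), row5→col0 (cost 3)
total = 6 + 2 + 10 + 12 + 4 + 3 = 37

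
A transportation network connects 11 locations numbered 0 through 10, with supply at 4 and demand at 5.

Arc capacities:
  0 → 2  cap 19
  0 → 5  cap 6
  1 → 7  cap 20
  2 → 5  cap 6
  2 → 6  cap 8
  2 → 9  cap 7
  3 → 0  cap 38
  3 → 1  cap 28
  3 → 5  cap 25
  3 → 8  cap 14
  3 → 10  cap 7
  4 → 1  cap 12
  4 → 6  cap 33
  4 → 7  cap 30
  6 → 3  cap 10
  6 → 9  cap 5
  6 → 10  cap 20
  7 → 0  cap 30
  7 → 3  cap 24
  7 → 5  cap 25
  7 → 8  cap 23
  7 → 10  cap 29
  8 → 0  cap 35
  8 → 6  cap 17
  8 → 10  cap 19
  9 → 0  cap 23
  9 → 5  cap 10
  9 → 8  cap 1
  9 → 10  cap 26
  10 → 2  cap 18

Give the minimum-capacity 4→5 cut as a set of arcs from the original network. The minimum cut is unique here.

Min-cut arcs: {(2,5), (2,9), (4,1), (4,7), (6,3), (6,9)} (total capacity 70)

augment #1: 4→7→5 push 25
augment #2: 4→6→3→5 push 10
augment #3: 4→6→9→5 push 5
augment #4: 4→7→0→5 push 5
augment #5: 4→1→7→0→5 push 1
augment #6: 4→1→7→3→5 push 11
augment #7: 4→6→10→2→5 push 6
augment #8: 4→6→10→2→9→5 push 5
augment #9: 4→6→10→2→9→0→7→3→5 push 2
max flow = 70; residual-reachable set from 4 gives S-side
cut edges (S→T): {(2,5), (2,9), (4,1), (4,7), (6,3), (6,9)} total cap 70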